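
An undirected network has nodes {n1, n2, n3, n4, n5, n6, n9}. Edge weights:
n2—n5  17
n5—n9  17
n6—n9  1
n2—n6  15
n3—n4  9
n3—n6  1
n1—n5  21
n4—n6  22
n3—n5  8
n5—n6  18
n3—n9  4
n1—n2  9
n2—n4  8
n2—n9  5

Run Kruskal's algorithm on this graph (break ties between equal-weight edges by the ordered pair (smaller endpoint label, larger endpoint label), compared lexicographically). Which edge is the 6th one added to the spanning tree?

n1-n2

Kruskal's algorithm — process edges by increasing weight (ties by edge label):
n3—n6 (1): add. Components now {n3,n6} {n5} {n2} {n1} {n4} {n9}
n6—n9 (1): add. Components now {n3,n6,n9} {n5} {n2} {n1} {n4}
n3—n9 (4): skip — n3 and n9 already connected.
n2—n9 (5): add. Components now {n2,n3,n6,n9} {n5} {n1} {n4}
n2—n4 (8): add. Components now {n2,n3,n4,n6,n9} {n5} {n1}
n3—n5 (8): add. Components now {n2,n3,n4,n5,n6,n9} {n1}
n1—n2 (9): add. Components now {n1,n2,n3,n4,n5,n6,n9}
The 6th edge added is n1—n2.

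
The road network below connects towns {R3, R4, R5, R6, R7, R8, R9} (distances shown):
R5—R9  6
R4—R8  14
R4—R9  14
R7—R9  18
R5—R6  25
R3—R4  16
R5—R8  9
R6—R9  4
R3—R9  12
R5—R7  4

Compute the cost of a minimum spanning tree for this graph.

Prim, starting at R3.
Step 1: cheapest edge leaving the tree is R3—R9 (12); add R9.
Step 2: cheapest edge leaving the tree is R6—R9 (4); add R6.
Step 3: cheapest edge leaving the tree is R5—R9 (6); add R5.
Step 4: cheapest edge leaving the tree is R5—R7 (4); add R7.
Step 5: cheapest edge leaving the tree is R5—R8 (9); add R8.
Step 6: cheapest edge leaving the tree is R4—R8 (14); add R4.
MST edges: R3—R9, R6—R9, R5—R9, R5—R7, R5—R8, R4—R8; total weight 12+4+6+4+9+14 = 49.

49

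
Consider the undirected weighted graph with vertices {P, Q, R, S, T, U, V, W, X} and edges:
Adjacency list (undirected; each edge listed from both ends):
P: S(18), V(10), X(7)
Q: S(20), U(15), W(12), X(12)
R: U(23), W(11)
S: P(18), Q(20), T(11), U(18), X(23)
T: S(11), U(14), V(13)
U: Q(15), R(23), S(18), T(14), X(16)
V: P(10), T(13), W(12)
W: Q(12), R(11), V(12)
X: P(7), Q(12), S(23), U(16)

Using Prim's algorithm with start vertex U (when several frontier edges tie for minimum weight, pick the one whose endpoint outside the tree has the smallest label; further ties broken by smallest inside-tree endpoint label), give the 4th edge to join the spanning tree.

Prim's algorithm from U:
Step 1: cheapest edge leaving the tree is T-U (14); add T.
Step 2: cheapest edge leaving the tree is S-T (11); add S.
Step 3: cheapest edge leaving the tree is T-V (13); add V.
Step 4: cheapest edge leaving the tree is P-V (10); add P.
Step 5: cheapest edge leaving the tree is P-X (7); add X.
Step 6: cheapest edge leaving the tree is Q-X (12); add Q.
Step 7: cheapest edge leaving the tree is Q-W (12); add W.
Step 8: cheapest edge leaving the tree is R-W (11); add R.
The 4th edge added is P-V.

P-V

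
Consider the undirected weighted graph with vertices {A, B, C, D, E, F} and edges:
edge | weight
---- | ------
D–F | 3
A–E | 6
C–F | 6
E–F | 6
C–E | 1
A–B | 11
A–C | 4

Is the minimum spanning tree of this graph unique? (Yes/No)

No

Sort edges by weight, then run Kruskal:
C–E (1): add. Components now {A} {B} {C,E} {D} {F}
D–F (3): add. Components now {A} {B} {C,E} {D,F}
A–C (4): add. Components now {A,C,E} {B} {D,F}
A–E (6): skip — A and E already connected.
C–F (6): add. Components now {A,C,D,E,F} {B}
E–F (6): skip — E and F already connected.
A–B (11): add. Components now {A,B,C,D,E,F}
Non-tree edge E–F has weight 6, equal to the heaviest edge on its tree cycle — swapping gives another MST of the same weight. Not unique.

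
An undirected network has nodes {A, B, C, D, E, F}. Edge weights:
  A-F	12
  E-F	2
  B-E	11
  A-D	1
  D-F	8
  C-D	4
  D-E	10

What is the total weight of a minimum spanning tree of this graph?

26

Sort edges by weight, then run Kruskal:
A-D (1): add. Components now {A,D} {B} {C} {E} {F}
E-F (2): add. Components now {A,D} {B} {C} {E,F}
C-D (4): add. Components now {A,C,D} {B} {E,F}
D-F (8): add. Components now {A,C,D,E,F} {B}
D-E (10): skip — D and E already connected.
B-E (11): add. Components now {A,B,C,D,E,F}
MST edges: A-D, E-F, C-D, D-F, B-E; total weight 1+2+4+8+11 = 26.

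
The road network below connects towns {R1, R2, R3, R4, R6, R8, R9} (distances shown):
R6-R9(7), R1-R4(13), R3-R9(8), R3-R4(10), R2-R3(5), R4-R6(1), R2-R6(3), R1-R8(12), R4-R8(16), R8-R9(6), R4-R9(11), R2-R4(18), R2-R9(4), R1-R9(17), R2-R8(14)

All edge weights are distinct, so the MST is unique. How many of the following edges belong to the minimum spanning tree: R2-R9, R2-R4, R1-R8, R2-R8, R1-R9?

Sort edges by weight, then run Kruskal:
R4-R6 (1): add. Components now {R2} {R3} {R4,R6} {R9} {R8} {R1}
R2-R6 (3): add. Components now {R2,R4,R6} {R3} {R9} {R8} {R1}
R2-R9 (4): add. Components now {R2,R4,R6,R9} {R3} {R8} {R1}
R2-R3 (5): add. Components now {R2,R3,R4,R6,R9} {R8} {R1}
R8-R9 (6): add. Components now {R2,R3,R4,R6,R8,R9} {R1}
R6-R9 (7): skip — R6 and R9 already connected.
R3-R9 (8): skip — R3 and R9 already connected.
R3-R4 (10): skip — R3 and R4 already connected.
R4-R9 (11): skip — R4 and R9 already connected.
R1-R8 (12): add. Components now {R1,R2,R3,R4,R6,R8,R9}
MST edge set: {R4-R6, R2-R6, R2-R9, R2-R3, R8-R9, R1-R8}.
Of the listed edges, {R2-R9, R1-R8} are in the MST → 2.

2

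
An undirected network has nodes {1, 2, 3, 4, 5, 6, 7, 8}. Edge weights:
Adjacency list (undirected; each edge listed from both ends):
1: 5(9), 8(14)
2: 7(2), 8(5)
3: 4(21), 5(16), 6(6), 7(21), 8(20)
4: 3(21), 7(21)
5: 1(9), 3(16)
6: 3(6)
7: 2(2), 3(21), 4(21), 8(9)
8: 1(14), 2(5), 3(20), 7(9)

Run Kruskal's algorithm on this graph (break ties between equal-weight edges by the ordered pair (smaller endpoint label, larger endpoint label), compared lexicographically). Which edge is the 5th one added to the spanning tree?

Sort edges by weight, then run Kruskal:
2–7 (2): add — endpoints in different components.
2–8 (5): add — endpoints in different components.
3–6 (6): add — endpoints in different components.
1–5 (9): add — endpoints in different components.
7–8 (9): skip — 7 and 8 already connected.
1–8 (14): add — endpoints in different components.
3–5 (16): add — endpoints in different components.
3–8 (20): skip — 3 and 8 already connected.
3–4 (21): add — endpoints in different components.
The 5th edge added is 1–8.

1-8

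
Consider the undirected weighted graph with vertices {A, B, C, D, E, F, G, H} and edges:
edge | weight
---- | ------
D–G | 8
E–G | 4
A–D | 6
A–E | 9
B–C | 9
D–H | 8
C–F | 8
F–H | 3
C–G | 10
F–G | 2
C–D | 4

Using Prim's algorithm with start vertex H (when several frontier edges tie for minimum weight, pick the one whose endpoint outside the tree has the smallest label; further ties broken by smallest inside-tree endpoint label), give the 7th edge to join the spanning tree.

B-C

Prim, starting at H.
Step 1: cheapest edge leaving the tree is F–H (3); add F.
Step 2: cheapest edge leaving the tree is F–G (2); add G.
Step 3: cheapest edge leaving the tree is E–G (4); add E.
Step 4: cheapest edge leaving the tree is C–F (8); add C.
Step 5: cheapest edge leaving the tree is C–D (4); add D.
Step 6: cheapest edge leaving the tree is A–D (6); add A.
Step 7: cheapest edge leaving the tree is B–C (9); add B.
The 7th edge added is B–C.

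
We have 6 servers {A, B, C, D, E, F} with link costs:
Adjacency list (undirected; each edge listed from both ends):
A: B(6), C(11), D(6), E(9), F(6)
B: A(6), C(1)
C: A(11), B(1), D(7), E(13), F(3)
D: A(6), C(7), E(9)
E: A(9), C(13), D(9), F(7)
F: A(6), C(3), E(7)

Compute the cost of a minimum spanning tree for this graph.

23

Grow the tree from F using Prim:
Step 1: frontier [C F 3, A F 6, E F 7] → take C F (3); add C.
Step 2: frontier [B C 1, C D 7, A C 11, C E 13, A F 6, E F 7] → take B C (1); add B.
Step 3: frontier [A B 6, C D 7, A C 11, C E 13, A F 6, E F 7] → take A B (6); add A.
Step 4: frontier [A D 6, A E 9, C D 7, C E 13, E F 7] → take A D (6); add D.
Step 5: frontier [A E 9, C E 13, D E 9, E F 7] → take E F (7); add E.
MST edges: C F, B C, A B, A D, E F; total weight 3+1+6+6+7 = 23.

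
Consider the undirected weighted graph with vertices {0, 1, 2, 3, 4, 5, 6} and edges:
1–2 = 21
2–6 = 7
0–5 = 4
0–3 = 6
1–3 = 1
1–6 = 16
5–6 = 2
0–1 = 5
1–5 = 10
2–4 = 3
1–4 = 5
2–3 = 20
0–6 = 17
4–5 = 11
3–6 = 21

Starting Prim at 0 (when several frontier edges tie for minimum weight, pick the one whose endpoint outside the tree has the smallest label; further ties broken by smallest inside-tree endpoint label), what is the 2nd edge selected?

5-6

Grow the tree from 0 using Prim:
Step 1: cheapest edge leaving the tree is 0–5 (4); add 5.
Step 2: cheapest edge leaving the tree is 5–6 (2); add 6.
Step 3: cheapest edge leaving the tree is 0–1 (5); add 1.
Step 4: cheapest edge leaving the tree is 1–3 (1); add 3.
Step 5: cheapest edge leaving the tree is 1–4 (5); add 4.
Step 6: cheapest edge leaving the tree is 2–4 (3); add 2.
The 2nd edge added is 5–6.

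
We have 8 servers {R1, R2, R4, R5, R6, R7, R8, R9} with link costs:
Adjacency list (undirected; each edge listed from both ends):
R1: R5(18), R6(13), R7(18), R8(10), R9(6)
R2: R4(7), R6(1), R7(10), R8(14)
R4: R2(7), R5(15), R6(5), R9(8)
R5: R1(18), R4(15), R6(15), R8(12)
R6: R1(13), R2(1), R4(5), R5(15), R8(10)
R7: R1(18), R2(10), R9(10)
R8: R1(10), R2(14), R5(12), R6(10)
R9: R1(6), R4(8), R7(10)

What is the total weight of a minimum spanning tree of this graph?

Sort edges by weight, then run Kruskal:
R2—R6 (1): add — endpoints in different components.
R4—R6 (5): add — endpoints in different components.
R1—R9 (6): add — endpoints in different components.
R2—R4 (7): skip — R4 and R2 already connected.
R4—R9 (8): add — endpoints in different components.
R1—R8 (10): add — endpoints in different components.
R2—R7 (10): add — endpoints in different components.
R6—R8 (10): skip — R6 and R8 already connected.
R7—R9 (10): skip — R9 and R7 already connected.
R5—R8 (12): add — endpoints in different components.
MST edges: R2—R6, R4—R6, R1—R9, R4—R9, R1—R8, R2—R7, R5—R8; total weight 1+5+6+8+10+10+12 = 52.

52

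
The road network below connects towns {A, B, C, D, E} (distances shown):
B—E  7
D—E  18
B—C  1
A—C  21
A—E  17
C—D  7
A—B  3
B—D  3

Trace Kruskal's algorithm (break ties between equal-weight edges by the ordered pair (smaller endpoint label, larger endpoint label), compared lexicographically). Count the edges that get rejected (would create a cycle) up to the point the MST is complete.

Sort edges by weight, then run Kruskal:
B—C (1): add — endpoints in different components.
A—B (3): add — endpoints in different components.
B—D (3): add — endpoints in different components.
B—E (7): add — endpoints in different components.
Edges rejected before the tree was complete: 0.

0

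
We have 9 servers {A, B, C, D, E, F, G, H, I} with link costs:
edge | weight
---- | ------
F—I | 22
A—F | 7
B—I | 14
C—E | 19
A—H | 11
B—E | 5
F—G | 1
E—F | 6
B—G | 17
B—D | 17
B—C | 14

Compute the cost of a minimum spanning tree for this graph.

Kruskal's algorithm — process edges by increasing weight (ties by edge label):
F—G (1): add — endpoints in different components.
B—E (5): add — endpoints in different components.
E—F (6): add — endpoints in different components.
A—F (7): add — endpoints in different components.
A—H (11): add — endpoints in different components.
B—C (14): add — endpoints in different components.
B—I (14): add — endpoints in different components.
B—D (17): add — endpoints in different components.
MST edges: F—G, B—E, E—F, A—F, A—H, B—C, B—I, B—D; total weight 1+5+6+7+11+14+14+17 = 75.

75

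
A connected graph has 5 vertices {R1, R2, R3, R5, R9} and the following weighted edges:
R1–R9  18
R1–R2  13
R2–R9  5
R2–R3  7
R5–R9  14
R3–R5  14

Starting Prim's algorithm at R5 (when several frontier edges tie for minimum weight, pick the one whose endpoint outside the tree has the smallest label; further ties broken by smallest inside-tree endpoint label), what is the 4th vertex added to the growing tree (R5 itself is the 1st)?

Prim, starting at R5.
Step 1: frontier [R3–R5 14, R5–R9 14] → take R3–R5 (14); add R3.
Step 2: frontier [R2–R3 7, R5–R9 14] → take R2–R3 (7); add R2.
Step 3: frontier [R2–R9 5, R1–R2 13, R5–R9 14] → take R2–R9 (5); add R9.
Step 4: frontier [R1–R2 13, R1–R9 18] → take R1–R2 (13); add R1.
Vertex order: R5, R3, R2, R9, R1. The 4th vertex is R9.

R9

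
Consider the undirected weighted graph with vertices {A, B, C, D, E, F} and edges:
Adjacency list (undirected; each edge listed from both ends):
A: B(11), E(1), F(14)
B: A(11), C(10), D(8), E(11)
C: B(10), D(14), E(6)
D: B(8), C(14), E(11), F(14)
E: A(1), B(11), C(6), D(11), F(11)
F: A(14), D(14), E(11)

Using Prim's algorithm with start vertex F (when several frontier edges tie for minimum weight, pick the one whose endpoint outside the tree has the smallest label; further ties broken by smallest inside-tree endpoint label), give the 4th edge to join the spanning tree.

B-C

Prim's algorithm from F:
Step 1: cheapest edge leaving the tree is E F (11); add E.
Step 2: cheapest edge leaving the tree is A E (1); add A.
Step 3: cheapest edge leaving the tree is C E (6); add C.
Step 4: cheapest edge leaving the tree is B C (10); add B.
Step 5: cheapest edge leaving the tree is B D (8); add D.
The 4th edge added is B C.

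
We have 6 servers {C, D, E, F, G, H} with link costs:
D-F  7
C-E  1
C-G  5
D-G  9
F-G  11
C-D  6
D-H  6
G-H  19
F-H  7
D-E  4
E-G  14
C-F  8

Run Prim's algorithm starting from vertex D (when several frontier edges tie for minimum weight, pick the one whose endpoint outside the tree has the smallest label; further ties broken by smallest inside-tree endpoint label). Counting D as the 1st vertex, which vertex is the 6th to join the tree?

F

Grow the tree from D using Prim:
Step 1: cheapest edge leaving the tree is D-E (4); add E.
Step 2: cheapest edge leaving the tree is C-E (1); add C.
Step 3: cheapest edge leaving the tree is C-G (5); add G.
Step 4: cheapest edge leaving the tree is D-H (6); add H.
Step 5: cheapest edge leaving the tree is D-F (7); add F.
Vertex order: D, E, C, G, H, F. The 6th vertex is F.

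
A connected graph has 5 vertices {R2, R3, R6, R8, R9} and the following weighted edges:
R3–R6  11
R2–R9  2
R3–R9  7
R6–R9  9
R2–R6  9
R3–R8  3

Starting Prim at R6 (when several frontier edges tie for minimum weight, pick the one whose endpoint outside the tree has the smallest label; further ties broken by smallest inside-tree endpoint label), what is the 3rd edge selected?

Prim's algorithm from R6:
Step 1: cheapest edge leaving the tree is R2–R6 (9); add R2.
Step 2: cheapest edge leaving the tree is R2–R9 (2); add R9.
Step 3: cheapest edge leaving the tree is R3–R9 (7); add R3.
Step 4: cheapest edge leaving the tree is R3–R8 (3); add R8.
The 3rd edge added is R3–R9.

R3-R9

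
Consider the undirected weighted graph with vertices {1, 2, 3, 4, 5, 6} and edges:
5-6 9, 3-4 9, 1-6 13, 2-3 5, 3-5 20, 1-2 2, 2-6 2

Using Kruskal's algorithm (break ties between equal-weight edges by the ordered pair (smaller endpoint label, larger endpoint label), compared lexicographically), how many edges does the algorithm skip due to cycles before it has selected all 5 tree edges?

Sort edges by weight, then run Kruskal:
1-2 (2): add. Components now {1,2} {3} {4} {5} {6}
2-6 (2): add. Components now {1,2,6} {3} {4} {5}
2-3 (5): add. Components now {1,2,3,6} {4} {5}
3-4 (9): add. Components now {1,2,3,4,6} {5}
5-6 (9): add. Components now {1,2,3,4,5,6}
Edges rejected before the tree was complete: 0.

0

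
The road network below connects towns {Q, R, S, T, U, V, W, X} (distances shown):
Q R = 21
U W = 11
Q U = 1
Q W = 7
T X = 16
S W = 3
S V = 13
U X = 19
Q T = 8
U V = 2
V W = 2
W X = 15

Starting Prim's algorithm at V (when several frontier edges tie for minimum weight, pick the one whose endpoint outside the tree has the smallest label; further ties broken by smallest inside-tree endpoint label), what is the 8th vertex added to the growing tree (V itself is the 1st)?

Prim's algorithm from V:
Step 1: cheapest edge leaving the tree is U V (2); add U.
Step 2: cheapest edge leaving the tree is Q U (1); add Q.
Step 3: cheapest edge leaving the tree is V W (2); add W.
Step 4: cheapest edge leaving the tree is S W (3); add S.
Step 5: cheapest edge leaving the tree is Q T (8); add T.
Step 6: cheapest edge leaving the tree is W X (15); add X.
Step 7: cheapest edge leaving the tree is Q R (21); add R.
Vertex order: V, U, Q, W, S, T, X, R. The 8th vertex is R.

R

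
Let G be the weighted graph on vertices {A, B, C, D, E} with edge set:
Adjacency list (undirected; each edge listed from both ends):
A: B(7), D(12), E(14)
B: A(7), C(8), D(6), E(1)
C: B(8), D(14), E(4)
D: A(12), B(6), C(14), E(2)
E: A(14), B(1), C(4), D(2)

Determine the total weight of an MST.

Prim, starting at B.
Step 1: frontier [B—E 1, B—D 6, A—B 7, B—C 8] → take B—E (1); add E.
Step 2: frontier [B—D 6, A—B 7, B—C 8, D—E 2, C—E 4, A—E 14] → take D—E (2); add D.
Step 3: frontier [A—B 7, B—C 8, A—D 12, C—D 14, C—E 4, A—E 14] → take C—E (4); add C.
Step 4: frontier [A—B 7, A—D 12, A—E 14] → take A—B (7); add A.
MST edges: B—E, D—E, C—E, A—B; total weight 1+2+4+7 = 14.

14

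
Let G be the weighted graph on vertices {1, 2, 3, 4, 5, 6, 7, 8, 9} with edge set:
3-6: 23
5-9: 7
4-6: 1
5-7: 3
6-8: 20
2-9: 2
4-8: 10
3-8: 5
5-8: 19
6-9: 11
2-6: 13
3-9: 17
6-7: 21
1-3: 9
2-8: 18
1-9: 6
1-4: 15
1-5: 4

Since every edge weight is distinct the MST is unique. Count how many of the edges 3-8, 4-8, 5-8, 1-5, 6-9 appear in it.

3

Kruskal: consider edges lightest-first.
4-6 (1): add — endpoints in different components.
2-9 (2): add — endpoints in different components.
5-7 (3): add — endpoints in different components.
1-5 (4): add — endpoints in different components.
3-8 (5): add — endpoints in different components.
1-9 (6): add — endpoints in different components.
5-9 (7): skip — 5 and 9 already connected.
1-3 (9): add — endpoints in different components.
4-8 (10): add — endpoints in different components.
MST edge set: {4-6, 2-9, 5-7, 1-5, 3-8, 1-9, 1-3, 4-8}.
Of the listed edges, {3-8, 4-8, 1-5} are in the MST → 3.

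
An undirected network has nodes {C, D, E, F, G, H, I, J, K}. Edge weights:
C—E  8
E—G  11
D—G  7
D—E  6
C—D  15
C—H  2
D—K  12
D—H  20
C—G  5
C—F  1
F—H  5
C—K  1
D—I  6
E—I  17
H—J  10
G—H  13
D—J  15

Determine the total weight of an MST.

38

Kruskal: consider edges lightest-first.
C—F (1): add — endpoints in different components.
C—K (1): add — endpoints in different components.
C—H (2): add — endpoints in different components.
C—G (5): add — endpoints in different components.
F—H (5): skip — F and H already connected.
D—E (6): add — endpoints in different components.
D—I (6): add — endpoints in different components.
D—G (7): add — endpoints in different components.
C—E (8): skip — C and E already connected.
H—J (10): add — endpoints in different components.
MST edges: C—F, C—K, C—H, C—G, D—E, D—I, D—G, H—J; total weight 1+1+2+5+6+6+7+10 = 38.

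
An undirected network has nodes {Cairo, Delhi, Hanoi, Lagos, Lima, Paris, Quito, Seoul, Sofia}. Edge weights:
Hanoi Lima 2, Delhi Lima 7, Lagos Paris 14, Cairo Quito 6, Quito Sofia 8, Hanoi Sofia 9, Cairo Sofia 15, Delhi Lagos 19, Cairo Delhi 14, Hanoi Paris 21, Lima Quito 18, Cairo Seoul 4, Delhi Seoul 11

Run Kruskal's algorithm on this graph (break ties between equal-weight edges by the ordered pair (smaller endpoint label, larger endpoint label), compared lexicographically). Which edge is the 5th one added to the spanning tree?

Quito-Sofia

Kruskal: consider edges lightest-first.
Hanoi Lima (2): add — endpoints in different components.
Cairo Seoul (4): add — endpoints in different components.
Cairo Quito (6): add — endpoints in different components.
Delhi Lima (7): add — endpoints in different components.
Quito Sofia (8): add — endpoints in different components.
Hanoi Sofia (9): add — endpoints in different components.
Delhi Seoul (11): skip — Delhi and Seoul already connected.
Cairo Delhi (14): skip — Delhi and Cairo already connected.
Lagos Paris (14): add — endpoints in different components.
Cairo Sofia (15): skip — Cairo and Sofia already connected.
Lima Quito (18): skip — Lima and Quito already connected.
Delhi Lagos (19): add — endpoints in different components.
The 5th edge added is Quito Sofia.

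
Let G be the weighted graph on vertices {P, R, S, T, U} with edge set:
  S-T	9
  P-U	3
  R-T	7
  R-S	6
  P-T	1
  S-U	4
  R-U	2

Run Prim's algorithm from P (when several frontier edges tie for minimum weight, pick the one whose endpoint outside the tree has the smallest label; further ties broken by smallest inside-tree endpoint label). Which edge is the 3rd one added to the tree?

R-U

Grow the tree from P using Prim:
Step 1: cheapest edge leaving the tree is P-T (1); add T.
Step 2: cheapest edge leaving the tree is P-U (3); add U.
Step 3: cheapest edge leaving the tree is R-U (2); add R.
Step 4: cheapest edge leaving the tree is S-U (4); add S.
The 3rd edge added is R-U.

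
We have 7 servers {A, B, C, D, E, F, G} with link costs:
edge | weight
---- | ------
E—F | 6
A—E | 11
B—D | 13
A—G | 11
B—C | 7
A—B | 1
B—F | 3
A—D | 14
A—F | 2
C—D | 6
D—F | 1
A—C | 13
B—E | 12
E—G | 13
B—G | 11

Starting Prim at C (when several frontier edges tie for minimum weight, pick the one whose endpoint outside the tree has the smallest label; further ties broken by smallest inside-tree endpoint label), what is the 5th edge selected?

E-F

Prim, starting at C.
Step 1: cheapest edge leaving the tree is C—D (6); add D.
Step 2: cheapest edge leaving the tree is D—F (1); add F.
Step 3: cheapest edge leaving the tree is A—F (2); add A.
Step 4: cheapest edge leaving the tree is A—B (1); add B.
Step 5: cheapest edge leaving the tree is E—F (6); add E.
Step 6: cheapest edge leaving the tree is A—G (11); add G.
The 5th edge added is E—F.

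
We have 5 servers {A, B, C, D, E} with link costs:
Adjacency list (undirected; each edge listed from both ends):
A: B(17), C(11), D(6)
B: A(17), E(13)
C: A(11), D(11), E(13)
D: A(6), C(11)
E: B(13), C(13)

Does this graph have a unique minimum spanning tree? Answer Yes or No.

No

Sort edges by weight, then run Kruskal:
A D (6): add. Components now {A,D} {B} {C} {E}
A C (11): add. Components now {A,C,D} {B} {E}
C D (11): skip — C and D already connected.
B E (13): add. Components now {A,C,D} {B,E}
C E (13): add. Components now {A,B,C,D,E}
Non-tree edge C D has weight 11, equal to the heaviest edge on its tree cycle — swapping gives another MST of the same weight. Not unique.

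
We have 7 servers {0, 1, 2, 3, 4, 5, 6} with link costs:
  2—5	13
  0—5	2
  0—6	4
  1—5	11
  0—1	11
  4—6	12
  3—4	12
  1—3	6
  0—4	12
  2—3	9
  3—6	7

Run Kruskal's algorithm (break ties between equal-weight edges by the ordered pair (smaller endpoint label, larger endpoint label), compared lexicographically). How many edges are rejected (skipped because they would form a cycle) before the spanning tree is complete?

2

Kruskal's algorithm — process edges by increasing weight (ties by edge label):
0—5 (2): add. Components now {0,5} {1} {2} {3} {4} {6}
0—6 (4): add. Components now {0,5,6} {1} {2} {3} {4}
1—3 (6): add. Components now {0,5,6} {1,3} {2} {4}
3—6 (7): add. Components now {0,1,3,5,6} {2} {4}
2—3 (9): add. Components now {0,1,2,3,5,6} {4}
0—1 (11): skip — 0 and 1 already connected.
1—5 (11): skip — 1 and 5 already connected.
0—4 (12): add. Components now {0,1,2,3,4,5,6}
Edges rejected before the tree was complete: 2.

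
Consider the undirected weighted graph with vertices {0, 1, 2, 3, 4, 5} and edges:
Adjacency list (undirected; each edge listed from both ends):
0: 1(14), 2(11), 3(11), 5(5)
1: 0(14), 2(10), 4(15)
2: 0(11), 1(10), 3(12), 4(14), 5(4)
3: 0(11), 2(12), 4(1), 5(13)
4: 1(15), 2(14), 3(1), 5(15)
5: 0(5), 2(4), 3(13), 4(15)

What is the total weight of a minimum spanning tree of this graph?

Prim's algorithm from 1:
Step 1: frontier [1-2 10, 0-1 14, 1-4 15] → take 1-2 (10); add 2.
Step 2: frontier [0-1 14, 1-4 15, 2-5 4, 0-2 11, 2-3 12, 2-4 14] → take 2-5 (4); add 5.
Step 3: frontier [0-1 14, 1-4 15, 0-2 11, 2-3 12, 2-4 14, 0-5 5, 3-5 13, 4-5 15] → take 0-5 (5); add 0.
Step 4: frontier [0-3 11, 1-4 15, 2-3 12, 2-4 14, 3-5 13, 4-5 15] → take 0-3 (11); add 3.
Step 5: frontier [1-4 15, 2-4 14, 3-4 1, 4-5 15] → take 3-4 (1); add 4.
MST edges: 1-2, 2-5, 0-5, 0-3, 3-4; total weight 10+4+5+11+1 = 31.

31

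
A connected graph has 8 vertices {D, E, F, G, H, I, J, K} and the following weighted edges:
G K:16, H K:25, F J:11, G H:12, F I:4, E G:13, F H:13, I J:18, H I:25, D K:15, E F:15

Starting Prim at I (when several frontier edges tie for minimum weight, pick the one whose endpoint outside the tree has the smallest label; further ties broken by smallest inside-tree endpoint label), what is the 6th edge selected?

Prim, starting at I.
Step 1: cheapest edge leaving the tree is F I (4); add F.
Step 2: cheapest edge leaving the tree is F J (11); add J.
Step 3: cheapest edge leaving the tree is F H (13); add H.
Step 4: cheapest edge leaving the tree is G H (12); add G.
Step 5: cheapest edge leaving the tree is E G (13); add E.
Step 6: cheapest edge leaving the tree is G K (16); add K.
Step 7: cheapest edge leaving the tree is D K (15); add D.
The 6th edge added is G K.

G-K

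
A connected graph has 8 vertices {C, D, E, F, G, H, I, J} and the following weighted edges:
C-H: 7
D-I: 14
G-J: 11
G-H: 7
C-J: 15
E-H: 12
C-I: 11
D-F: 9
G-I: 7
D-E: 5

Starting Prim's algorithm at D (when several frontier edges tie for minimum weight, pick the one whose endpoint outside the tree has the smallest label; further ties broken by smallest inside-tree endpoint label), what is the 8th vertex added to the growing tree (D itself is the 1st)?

J

Prim's algorithm from D:
Step 1: cheapest edge leaving the tree is D-E (5); add E.
Step 2: cheapest edge leaving the tree is D-F (9); add F.
Step 3: cheapest edge leaving the tree is E-H (12); add H.
Step 4: cheapest edge leaving the tree is C-H (7); add C.
Step 5: cheapest edge leaving the tree is G-H (7); add G.
Step 6: cheapest edge leaving the tree is G-I (7); add I.
Step 7: cheapest edge leaving the tree is G-J (11); add J.
Vertex order: D, E, F, H, C, G, I, J. The 8th vertex is J.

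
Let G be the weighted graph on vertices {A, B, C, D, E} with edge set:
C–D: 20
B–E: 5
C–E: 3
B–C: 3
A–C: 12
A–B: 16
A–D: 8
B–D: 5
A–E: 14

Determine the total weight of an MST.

19

Prim, starting at E.
Step 1: frontier [C–E 3, B–E 5, A–E 14] → take C–E (3); add C.
Step 2: frontier [B–C 3, A–C 12, C–D 20, B–E 5, A–E 14] → take B–C (3); add B.
Step 3: frontier [B–D 5, A–B 16, A–C 12, C–D 20, A–E 14] → take B–D (5); add D.
Step 4: frontier [A–B 16, A–C 12, A–D 8, A–E 14] → take A–D (8); add A.
MST edges: C–E, B–C, B–D, A–D; total weight 3+3+5+8 = 19.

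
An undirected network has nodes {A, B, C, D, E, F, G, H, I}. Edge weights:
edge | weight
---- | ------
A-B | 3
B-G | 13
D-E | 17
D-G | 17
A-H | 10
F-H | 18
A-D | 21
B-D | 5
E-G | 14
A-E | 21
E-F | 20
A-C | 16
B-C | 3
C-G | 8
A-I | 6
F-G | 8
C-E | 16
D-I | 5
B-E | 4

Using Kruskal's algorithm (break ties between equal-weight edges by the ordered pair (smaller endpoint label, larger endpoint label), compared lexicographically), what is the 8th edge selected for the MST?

Kruskal's algorithm — process edges by increasing weight (ties by edge label):
A-B (3): add — endpoints in different components.
B-C (3): add — endpoints in different components.
B-E (4): add — endpoints in different components.
B-D (5): add — endpoints in different components.
D-I (5): add — endpoints in different components.
A-I (6): skip — A and I already connected.
C-G (8): add — endpoints in different components.
F-G (8): add — endpoints in different components.
A-H (10): add — endpoints in different components.
The 8th edge added is A-H.

A-H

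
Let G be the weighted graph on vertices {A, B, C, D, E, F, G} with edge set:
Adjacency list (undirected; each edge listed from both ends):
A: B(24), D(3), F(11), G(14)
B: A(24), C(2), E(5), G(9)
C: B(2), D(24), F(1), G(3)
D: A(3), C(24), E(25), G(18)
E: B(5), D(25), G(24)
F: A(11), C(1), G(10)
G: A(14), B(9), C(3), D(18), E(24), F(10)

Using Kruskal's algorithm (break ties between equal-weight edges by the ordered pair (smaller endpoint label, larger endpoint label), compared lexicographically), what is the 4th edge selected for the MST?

Sort edges by weight, then run Kruskal:
C—F (1): add. Components now {A} {B} {C,F} {D} {E} {G}
B—C (2): add. Components now {A} {B,C,F} {D} {E} {G}
A—D (3): add. Components now {A,D} {B,C,F} {E} {G}
C—G (3): add. Components now {A,D} {B,C,F,G} {E}
B—E (5): add. Components now {A,D} {B,C,E,F,G}
B—G (9): skip — B and G already connected.
F—G (10): skip — F and G already connected.
A—F (11): add. Components now {A,B,C,D,E,F,G}
The 4th edge added is C—G.

C-G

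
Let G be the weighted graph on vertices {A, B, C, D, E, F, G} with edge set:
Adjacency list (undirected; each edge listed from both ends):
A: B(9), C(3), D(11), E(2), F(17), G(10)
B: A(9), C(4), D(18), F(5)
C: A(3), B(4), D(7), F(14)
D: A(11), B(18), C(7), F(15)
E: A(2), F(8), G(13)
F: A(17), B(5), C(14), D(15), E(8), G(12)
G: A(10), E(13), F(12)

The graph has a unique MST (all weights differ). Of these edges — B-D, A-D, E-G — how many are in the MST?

Kruskal's algorithm — process edges by increasing weight (ties by edge label):
A-E (2): add — endpoints in different components.
A-C (3): add — endpoints in different components.
B-C (4): add — endpoints in different components.
B-F (5): add — endpoints in different components.
C-D (7): add — endpoints in different components.
E-F (8): skip — E and F already connected.
A-B (9): skip — A and B already connected.
A-G (10): add — endpoints in different components.
MST edge set: {A-E, A-C, B-C, B-F, C-D, A-G}.
Of the listed edges, {} are in the MST → 0.

0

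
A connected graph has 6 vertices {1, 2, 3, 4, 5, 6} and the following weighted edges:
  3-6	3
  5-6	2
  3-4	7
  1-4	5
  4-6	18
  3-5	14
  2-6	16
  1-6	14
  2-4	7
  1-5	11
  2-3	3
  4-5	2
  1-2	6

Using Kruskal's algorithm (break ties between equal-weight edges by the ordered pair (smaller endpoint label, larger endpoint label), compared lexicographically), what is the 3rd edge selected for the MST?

2-3

Kruskal: consider edges lightest-first.
4-5 (2): add. Components now {1} {2} {3} {4,5} {6}
5-6 (2): add. Components now {1} {2} {3} {4,5,6}
2-3 (3): add. Components now {1} {2,3} {4,5,6}
3-6 (3): add. Components now {1} {2,3,4,5,6}
1-4 (5): add. Components now {1,2,3,4,5,6}
The 3rd edge added is 2-3.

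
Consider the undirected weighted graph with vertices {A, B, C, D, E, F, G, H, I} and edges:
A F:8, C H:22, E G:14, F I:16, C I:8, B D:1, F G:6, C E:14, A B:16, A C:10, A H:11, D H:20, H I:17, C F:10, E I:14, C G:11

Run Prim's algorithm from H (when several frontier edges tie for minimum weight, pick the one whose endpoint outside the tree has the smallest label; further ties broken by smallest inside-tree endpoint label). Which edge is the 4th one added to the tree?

A-C

Prim's algorithm from H:
Step 1: cheapest edge leaving the tree is A H (11); add A.
Step 2: cheapest edge leaving the tree is A F (8); add F.
Step 3: cheapest edge leaving the tree is F G (6); add G.
Step 4: cheapest edge leaving the tree is A C (10); add C.
Step 5: cheapest edge leaving the tree is C I (8); add I.
Step 6: cheapest edge leaving the tree is C E (14); add E.
Step 7: cheapest edge leaving the tree is A B (16); add B.
Step 8: cheapest edge leaving the tree is B D (1); add D.
The 4th edge added is A C.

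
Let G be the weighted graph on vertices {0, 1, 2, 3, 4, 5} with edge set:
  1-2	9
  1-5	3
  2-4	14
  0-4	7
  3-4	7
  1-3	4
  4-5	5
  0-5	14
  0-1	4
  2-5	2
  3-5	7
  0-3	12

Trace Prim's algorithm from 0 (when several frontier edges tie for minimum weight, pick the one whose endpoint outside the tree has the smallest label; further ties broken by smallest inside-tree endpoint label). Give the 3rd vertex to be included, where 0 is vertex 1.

5

Prim, starting at 0.
Step 1: cheapest edge leaving the tree is 0-1 (4); add 1.
Step 2: cheapest edge leaving the tree is 1-5 (3); add 5.
Step 3: cheapest edge leaving the tree is 2-5 (2); add 2.
Step 4: cheapest edge leaving the tree is 1-3 (4); add 3.
Step 5: cheapest edge leaving the tree is 4-5 (5); add 4.
Vertex order: 0, 1, 5, 2, 3, 4. The 3rd vertex is 5.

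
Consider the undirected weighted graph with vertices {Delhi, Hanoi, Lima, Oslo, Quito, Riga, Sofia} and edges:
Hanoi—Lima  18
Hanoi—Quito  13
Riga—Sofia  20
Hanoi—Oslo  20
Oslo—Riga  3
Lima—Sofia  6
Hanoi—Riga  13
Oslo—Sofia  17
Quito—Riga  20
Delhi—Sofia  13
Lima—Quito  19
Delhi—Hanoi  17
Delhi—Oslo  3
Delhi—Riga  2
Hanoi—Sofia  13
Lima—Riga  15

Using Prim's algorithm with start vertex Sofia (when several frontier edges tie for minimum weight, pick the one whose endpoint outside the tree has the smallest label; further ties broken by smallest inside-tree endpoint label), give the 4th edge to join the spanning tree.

Grow the tree from Sofia using Prim:
Step 1: cheapest edge leaving the tree is Lima—Sofia (6); add Lima.
Step 2: cheapest edge leaving the tree is Delhi—Sofia (13); add Delhi.
Step 3: cheapest edge leaving the tree is Delhi—Riga (2); add Riga.
Step 4: cheapest edge leaving the tree is Delhi—Oslo (3); add Oslo.
Step 5: cheapest edge leaving the tree is Hanoi—Riga (13); add Hanoi.
Step 6: cheapest edge leaving the tree is Hanoi—Quito (13); add Quito.
The 4th edge added is Delhi—Oslo.

Delhi-Oslo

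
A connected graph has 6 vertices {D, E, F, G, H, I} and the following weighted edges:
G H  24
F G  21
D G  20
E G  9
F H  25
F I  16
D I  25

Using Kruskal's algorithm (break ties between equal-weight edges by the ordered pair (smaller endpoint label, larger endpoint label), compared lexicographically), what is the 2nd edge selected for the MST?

Kruskal: consider edges lightest-first.
E G (9): add — endpoints in different components.
F I (16): add — endpoints in different components.
D G (20): add — endpoints in different components.
F G (21): add — endpoints in different components.
G H (24): add — endpoints in different components.
The 2nd edge added is F I.

F-I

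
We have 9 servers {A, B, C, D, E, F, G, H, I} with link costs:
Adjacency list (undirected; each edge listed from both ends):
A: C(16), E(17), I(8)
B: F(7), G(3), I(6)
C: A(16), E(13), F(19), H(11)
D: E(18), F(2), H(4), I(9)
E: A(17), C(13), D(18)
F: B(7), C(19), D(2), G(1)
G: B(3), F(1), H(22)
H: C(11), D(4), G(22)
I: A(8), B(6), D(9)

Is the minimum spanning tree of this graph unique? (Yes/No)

Kruskal's algorithm — process edges by increasing weight (ties by edge label):
F—G (1): add — endpoints in different components.
D—F (2): add — endpoints in different components.
B—G (3): add — endpoints in different components.
D—H (4): add — endpoints in different components.
B—I (6): add — endpoints in different components.
B—F (7): skip — B and F already connected.
A—I (8): add — endpoints in different components.
D—I (9): skip — D and I already connected.
C—H (11): add — endpoints in different components.
C—E (13): add — endpoints in different components.
Every non-tree edge has weight strictly greater than the heaviest edge on the tree path between its endpoints, so the MST is unique.

Yes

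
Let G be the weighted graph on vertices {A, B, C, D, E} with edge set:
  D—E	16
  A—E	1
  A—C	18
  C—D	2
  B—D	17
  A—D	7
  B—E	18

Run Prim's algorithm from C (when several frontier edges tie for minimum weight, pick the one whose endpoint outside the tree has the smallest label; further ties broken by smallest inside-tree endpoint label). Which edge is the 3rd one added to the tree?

Prim's algorithm from C:
Step 1: cheapest edge leaving the tree is C—D (2); add D.
Step 2: cheapest edge leaving the tree is A—D (7); add A.
Step 3: cheapest edge leaving the tree is A—E (1); add E.
Step 4: cheapest edge leaving the tree is B—D (17); add B.
The 3rd edge added is A—E.

A-E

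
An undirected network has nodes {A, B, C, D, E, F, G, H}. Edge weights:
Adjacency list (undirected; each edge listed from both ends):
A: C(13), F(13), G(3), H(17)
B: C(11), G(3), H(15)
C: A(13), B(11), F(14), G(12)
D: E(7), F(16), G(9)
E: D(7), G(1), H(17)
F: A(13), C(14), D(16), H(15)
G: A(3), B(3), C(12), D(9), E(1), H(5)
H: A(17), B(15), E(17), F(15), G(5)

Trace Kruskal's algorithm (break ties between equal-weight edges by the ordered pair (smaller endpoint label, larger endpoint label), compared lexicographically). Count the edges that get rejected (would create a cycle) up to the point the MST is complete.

3

Kruskal: consider edges lightest-first.
E—G (1): add — endpoints in different components.
A—G (3): add — endpoints in different components.
B—G (3): add — endpoints in different components.
G—H (5): add — endpoints in different components.
D—E (7): add — endpoints in different components.
D—G (9): skip — D and G already connected.
B—C (11): add — endpoints in different components.
C—G (12): skip — C and G already connected.
A—C (13): skip — A and C already connected.
A—F (13): add — endpoints in different components.
Edges rejected before the tree was complete: 3.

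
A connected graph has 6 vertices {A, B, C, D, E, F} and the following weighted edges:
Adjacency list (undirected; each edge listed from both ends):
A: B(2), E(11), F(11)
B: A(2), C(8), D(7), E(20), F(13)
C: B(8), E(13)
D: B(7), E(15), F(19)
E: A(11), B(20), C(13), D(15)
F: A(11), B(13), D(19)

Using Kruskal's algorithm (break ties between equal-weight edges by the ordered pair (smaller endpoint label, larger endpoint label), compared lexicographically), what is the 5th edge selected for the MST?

A-F

Sort edges by weight, then run Kruskal:
A—B (2): add. Components now {A,B} {C} {D} {E} {F}
B—D (7): add. Components now {A,B,D} {C} {E} {F}
B—C (8): add. Components now {A,B,C,D} {E} {F}
A—E (11): add. Components now {A,B,C,D,E} {F}
A—F (11): add. Components now {A,B,C,D,E,F}
The 5th edge added is A—F.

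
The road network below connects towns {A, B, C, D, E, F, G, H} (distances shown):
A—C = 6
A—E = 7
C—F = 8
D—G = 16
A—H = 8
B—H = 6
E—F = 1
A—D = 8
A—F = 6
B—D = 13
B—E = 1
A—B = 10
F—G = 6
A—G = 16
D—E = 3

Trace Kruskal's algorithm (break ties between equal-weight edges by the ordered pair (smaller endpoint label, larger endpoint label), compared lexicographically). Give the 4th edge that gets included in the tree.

Kruskal: consider edges lightest-first.
B—E (1): add — endpoints in different components.
E—F (1): add — endpoints in different components.
D—E (3): add — endpoints in different components.
A—C (6): add — endpoints in different components.
A—F (6): add — endpoints in different components.
B—H (6): add — endpoints in different components.
F—G (6): add — endpoints in different components.
The 4th edge added is A—C.

A-C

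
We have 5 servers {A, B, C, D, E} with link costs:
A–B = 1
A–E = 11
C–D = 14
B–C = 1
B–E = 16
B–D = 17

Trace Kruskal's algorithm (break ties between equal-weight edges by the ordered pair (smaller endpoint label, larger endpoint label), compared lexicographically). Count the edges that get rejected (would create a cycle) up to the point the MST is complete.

Kruskal: consider edges lightest-first.
A–B (1): add. Components now {A,B} {C} {D} {E}
B–C (1): add. Components now {A,B,C} {D} {E}
A–E (11): add. Components now {A,B,C,E} {D}
C–D (14): add. Components now {A,B,C,D,E}
Edges rejected before the tree was complete: 0.

0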